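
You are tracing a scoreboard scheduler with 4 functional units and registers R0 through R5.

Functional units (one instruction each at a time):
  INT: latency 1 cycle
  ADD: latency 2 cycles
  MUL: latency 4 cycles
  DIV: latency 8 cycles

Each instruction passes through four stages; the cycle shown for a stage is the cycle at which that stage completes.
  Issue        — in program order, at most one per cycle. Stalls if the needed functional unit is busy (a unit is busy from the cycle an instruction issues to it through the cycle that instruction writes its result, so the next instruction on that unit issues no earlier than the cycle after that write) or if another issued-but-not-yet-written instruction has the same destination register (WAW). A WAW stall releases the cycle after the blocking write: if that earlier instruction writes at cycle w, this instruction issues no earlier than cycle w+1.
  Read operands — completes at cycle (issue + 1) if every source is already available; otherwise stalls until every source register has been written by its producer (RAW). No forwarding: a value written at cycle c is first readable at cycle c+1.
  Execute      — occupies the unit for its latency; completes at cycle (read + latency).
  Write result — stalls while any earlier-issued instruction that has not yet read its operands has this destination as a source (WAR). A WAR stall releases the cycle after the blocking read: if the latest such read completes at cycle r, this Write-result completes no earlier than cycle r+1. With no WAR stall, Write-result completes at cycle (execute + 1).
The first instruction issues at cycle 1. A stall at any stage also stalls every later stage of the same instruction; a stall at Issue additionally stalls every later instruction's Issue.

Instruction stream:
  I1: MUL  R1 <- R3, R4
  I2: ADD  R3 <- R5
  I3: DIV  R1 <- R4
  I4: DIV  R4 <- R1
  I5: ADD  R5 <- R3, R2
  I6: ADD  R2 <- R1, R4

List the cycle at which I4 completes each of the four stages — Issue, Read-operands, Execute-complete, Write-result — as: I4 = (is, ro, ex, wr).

c1: I1→MUL
c2: I1 RO · I2→ADD
c3: I2 RO
c5: I2 EX
c6: I1 EX · I2 WR R3
c7: I1 WR R1
c8: I3→DIV
c9: I3 RO
c17: I3 EX
c18: I3 WR R1
c19: I4→DIV
c20: I4 RO · I5→ADD
c21: I5 RO
c23: I5 EX
c24: I5 WR R5
c25: I6→ADD
c28: I4 EX
c29: I4 WR R4
c30: I6 RO
c32: I6 EX
c33: I6 WR R2

I4 = (19, 20, 28, 29)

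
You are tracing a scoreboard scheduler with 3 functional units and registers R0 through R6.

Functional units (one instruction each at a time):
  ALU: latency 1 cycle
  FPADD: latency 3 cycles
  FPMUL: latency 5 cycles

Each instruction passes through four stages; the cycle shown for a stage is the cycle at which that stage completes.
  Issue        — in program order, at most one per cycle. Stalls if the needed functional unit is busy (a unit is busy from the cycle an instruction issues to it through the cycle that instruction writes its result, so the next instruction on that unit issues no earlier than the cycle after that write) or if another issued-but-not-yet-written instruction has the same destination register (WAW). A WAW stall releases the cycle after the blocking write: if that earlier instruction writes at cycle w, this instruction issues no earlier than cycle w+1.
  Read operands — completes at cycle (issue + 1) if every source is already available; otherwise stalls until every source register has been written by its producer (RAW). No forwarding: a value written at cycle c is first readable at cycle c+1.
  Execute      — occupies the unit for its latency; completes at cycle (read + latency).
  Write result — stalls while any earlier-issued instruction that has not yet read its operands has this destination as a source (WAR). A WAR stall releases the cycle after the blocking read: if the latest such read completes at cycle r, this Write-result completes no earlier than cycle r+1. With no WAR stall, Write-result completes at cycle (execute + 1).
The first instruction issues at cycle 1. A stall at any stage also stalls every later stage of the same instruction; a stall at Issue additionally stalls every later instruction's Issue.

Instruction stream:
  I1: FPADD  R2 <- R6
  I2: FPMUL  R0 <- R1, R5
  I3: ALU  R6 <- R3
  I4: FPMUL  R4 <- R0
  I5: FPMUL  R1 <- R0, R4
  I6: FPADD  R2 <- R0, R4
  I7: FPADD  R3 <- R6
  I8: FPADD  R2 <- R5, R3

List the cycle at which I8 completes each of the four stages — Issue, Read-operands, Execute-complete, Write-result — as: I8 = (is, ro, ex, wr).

cycle 1: I1→FPADD
cycle 2: I1 RO · I2→FPMUL
cycle 3: I2 RO · I3→ALU
cycle 4: I3 RO
cycle 5: I1 EX · I3 EX
cycle 6: I1 WR R2 · I3 WR R6
cycle 8: I2 EX
cycle 9: I2 WR R0
cycle 10: I4→FPMUL
cycle 11: I4 RO
cycle 16: I4 EX
cycle 17: I4 WR R4
cycle 18: I5→FPMUL
cycle 19: I5 RO · I6→FPADD
cycle 20: I6 RO
cycle 23: I6 EX
cycle 24: I5 EX · I6 WR R2
cycle 25: I5 WR R1 · I7→FPADD
cycle 26: I7 RO
cycle 29: I7 EX
cycle 30: I7 WR R3
cycle 31: I8→FPADD
cycle 32: I8 RO
cycle 35: I8 EX
cycle 36: I8 WR R2

I8 = (31, 32, 35, 36)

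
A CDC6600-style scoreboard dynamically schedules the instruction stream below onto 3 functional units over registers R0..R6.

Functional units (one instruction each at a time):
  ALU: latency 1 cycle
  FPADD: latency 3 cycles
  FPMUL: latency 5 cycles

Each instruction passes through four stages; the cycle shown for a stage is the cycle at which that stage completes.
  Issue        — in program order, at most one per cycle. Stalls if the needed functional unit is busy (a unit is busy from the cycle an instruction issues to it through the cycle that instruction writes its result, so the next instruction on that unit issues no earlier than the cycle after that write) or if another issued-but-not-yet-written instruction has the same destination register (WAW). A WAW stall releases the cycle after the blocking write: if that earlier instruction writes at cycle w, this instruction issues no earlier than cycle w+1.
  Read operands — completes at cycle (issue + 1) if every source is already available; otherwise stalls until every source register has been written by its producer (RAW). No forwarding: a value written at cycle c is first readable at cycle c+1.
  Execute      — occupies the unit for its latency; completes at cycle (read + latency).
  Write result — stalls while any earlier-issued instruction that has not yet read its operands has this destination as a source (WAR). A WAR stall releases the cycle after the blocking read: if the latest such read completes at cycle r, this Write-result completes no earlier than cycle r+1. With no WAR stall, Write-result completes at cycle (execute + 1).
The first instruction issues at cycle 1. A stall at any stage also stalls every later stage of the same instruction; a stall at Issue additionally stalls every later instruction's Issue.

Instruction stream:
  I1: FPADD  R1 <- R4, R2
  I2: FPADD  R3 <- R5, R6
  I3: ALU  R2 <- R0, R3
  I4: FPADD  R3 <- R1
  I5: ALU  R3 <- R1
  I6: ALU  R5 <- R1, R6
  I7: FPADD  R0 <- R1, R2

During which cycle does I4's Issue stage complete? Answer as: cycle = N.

cycle = 13

c1: I1→FPADD
c2: I1 RO
c5: I1 EX
c6: I1 WR R1
c7: I2→FPADD
c8: I2 RO · I3→ALU
c11: I2 EX
c12: I2 WR R3
c13: I3 RO · I4→FPADD
c14: I3 EX · I4 RO
c15: I3 WR R2
c17: I4 EX
c18: I4 WR R3
c19: I5→ALU
c20: I5 RO
c21: I5 EX
c22: I5 WR R3
c23: I6→ALU
c24: I6 RO · I7→FPADD
c25: I6 EX · I7 RO
c26: I6 WR R5
c28: I7 EX
c29: I7 WR R0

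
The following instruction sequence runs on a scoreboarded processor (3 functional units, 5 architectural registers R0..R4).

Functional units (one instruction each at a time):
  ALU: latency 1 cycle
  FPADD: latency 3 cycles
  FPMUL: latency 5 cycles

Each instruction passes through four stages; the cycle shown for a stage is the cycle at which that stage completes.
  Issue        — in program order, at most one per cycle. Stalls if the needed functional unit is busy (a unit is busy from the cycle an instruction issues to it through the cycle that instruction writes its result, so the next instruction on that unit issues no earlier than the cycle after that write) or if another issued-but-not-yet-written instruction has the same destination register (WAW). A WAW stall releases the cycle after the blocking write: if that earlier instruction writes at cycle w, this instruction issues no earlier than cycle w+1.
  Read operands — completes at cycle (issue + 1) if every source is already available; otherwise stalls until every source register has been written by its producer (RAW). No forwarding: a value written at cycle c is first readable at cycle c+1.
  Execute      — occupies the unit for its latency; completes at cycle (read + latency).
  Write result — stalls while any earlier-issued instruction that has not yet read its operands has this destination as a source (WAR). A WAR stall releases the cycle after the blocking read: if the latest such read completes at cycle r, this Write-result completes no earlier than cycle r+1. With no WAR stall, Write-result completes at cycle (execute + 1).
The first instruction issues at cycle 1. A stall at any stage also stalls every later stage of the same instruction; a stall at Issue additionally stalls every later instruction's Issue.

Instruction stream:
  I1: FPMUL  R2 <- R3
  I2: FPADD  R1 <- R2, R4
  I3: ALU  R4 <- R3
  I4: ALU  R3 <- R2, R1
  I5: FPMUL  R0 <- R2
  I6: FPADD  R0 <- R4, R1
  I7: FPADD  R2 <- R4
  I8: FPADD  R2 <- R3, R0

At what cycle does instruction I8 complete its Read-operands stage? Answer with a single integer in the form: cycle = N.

I1: IS=1 RO=2 EX=7 WR=8
I2: IS=2 RO=9 EX=12 WR=13  [RAW R2: wait I1 write@8]
I3: IS=3 RO=4 EX=5 WR=10  [WAR R4: wait I2 read@9]
I4: IS=11 RO=14 EX=15 WR=16  [struct: ALU busy until I3 writes@10; RAW R1: wait I2 write@13]
I5: IS=12 RO=13 EX=18 WR=19
I6: IS=20 RO=21 EX=24 WR=25  [WAW R0: wait I5 write@19]
I7: IS=26 RO=27 EX=30 WR=31  [struct: FPADD busy until I6 writes@25]
I8: IS=32 RO=33 EX=36 WR=37  [struct: FPADD busy until I7 writes@31]

cycle = 33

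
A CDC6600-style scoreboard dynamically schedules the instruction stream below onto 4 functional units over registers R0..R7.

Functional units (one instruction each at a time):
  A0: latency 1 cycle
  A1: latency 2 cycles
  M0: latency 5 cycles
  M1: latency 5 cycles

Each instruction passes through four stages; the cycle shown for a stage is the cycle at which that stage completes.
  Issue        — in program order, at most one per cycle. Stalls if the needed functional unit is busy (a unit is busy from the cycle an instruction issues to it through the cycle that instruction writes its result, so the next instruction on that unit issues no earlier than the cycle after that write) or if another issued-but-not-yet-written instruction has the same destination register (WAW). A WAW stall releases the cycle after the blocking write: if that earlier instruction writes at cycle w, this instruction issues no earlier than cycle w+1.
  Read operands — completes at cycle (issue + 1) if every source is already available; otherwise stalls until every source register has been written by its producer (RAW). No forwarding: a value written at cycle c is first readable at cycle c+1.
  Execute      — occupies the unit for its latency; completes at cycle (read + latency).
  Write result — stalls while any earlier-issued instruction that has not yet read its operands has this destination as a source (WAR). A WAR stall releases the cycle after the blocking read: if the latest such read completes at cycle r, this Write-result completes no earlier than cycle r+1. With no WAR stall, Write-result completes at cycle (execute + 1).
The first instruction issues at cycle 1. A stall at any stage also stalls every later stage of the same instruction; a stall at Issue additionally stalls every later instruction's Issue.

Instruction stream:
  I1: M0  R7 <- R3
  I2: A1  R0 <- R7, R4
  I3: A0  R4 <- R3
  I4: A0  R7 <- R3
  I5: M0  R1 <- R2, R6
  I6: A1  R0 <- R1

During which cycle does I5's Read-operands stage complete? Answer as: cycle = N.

cycle = 13

t=1  I1→M0
t=2  I1 RO, I2→A1
t=3  I3→A0
t=4  I3 RO
t=5  I3 EX
t=7  I1 EX
t=8  I1 WR R7
t=9  I2 RO
t=10  I3 WR R4
t=11  I2 EX, I4→A0
t=12  I2 WR R0, I4 RO, I5→M0
t=13  I4 EX, I5 RO, I6→A1
t=14  I4 WR R7
t=18  I5 EX
t=19  I5 WR R1
t=20  I6 RO
t=22  I6 EX
t=23  I6 WR R0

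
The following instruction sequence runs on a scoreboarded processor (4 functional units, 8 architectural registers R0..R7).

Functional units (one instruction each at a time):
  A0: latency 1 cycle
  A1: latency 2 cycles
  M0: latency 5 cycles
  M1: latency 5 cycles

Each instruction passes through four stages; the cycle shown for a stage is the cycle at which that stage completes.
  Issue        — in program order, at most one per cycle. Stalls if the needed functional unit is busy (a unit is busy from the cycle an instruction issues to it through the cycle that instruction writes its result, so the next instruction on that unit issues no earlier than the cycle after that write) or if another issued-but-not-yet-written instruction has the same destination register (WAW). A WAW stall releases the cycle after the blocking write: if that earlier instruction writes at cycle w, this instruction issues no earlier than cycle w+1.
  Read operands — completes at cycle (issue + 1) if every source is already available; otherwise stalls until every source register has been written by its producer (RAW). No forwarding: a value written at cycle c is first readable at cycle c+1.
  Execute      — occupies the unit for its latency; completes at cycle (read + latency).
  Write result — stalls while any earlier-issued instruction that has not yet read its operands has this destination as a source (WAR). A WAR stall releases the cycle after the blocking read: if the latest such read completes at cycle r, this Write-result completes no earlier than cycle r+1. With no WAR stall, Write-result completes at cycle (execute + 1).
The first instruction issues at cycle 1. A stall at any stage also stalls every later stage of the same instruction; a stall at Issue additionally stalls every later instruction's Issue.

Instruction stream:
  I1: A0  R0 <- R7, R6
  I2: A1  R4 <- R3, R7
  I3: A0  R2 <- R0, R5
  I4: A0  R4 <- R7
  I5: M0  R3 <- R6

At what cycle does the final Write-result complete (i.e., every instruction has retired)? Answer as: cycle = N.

cycle = 17

1) issue 1, read 2, done 3, write 4
2) issue 2, read 3, done 5, write 6
3) issue 5, read 6, done 7, write 8  <struct: A0 busy until I1 writes@4>
4) issue 9, read 10, done 11, write 12  <struct: A0 busy until I3 writes@8>
5) issue 10, read 11, done 16, write 17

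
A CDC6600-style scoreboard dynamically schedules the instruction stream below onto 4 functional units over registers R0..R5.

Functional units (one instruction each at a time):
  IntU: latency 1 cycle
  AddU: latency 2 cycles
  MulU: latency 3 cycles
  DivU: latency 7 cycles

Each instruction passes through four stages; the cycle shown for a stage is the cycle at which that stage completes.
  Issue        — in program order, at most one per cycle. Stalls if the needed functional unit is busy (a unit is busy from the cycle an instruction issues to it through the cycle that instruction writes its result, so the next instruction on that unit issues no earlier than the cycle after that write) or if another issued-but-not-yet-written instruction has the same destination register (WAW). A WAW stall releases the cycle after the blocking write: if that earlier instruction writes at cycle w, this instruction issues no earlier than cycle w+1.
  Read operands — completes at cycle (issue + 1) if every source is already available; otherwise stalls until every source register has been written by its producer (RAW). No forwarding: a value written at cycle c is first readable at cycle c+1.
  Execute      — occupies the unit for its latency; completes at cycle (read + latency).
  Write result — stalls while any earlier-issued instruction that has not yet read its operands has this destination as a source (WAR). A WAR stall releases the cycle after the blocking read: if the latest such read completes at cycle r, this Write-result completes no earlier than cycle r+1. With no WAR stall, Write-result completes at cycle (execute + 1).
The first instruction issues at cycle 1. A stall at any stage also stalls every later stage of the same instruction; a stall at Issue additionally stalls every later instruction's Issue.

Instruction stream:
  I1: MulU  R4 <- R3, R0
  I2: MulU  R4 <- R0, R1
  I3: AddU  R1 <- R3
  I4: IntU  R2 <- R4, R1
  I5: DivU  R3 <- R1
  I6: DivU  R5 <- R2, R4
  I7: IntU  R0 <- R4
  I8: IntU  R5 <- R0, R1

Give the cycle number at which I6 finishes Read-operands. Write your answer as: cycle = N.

cycle = 23

I1  is:1  ro:2  ex:5  wr:6
I2  is:7  ro:8  ex:11  wr:12  — struct: MulU busy until I1 writes@6
I3  is:8  ro:9  ex:11  wr:12
I4  is:9  ro:13  ex:14  wr:15  — RAW R4: wait I2 write@12, RAW R1: wait I3 write@12
I5  is:10  ro:13  ex:20  wr:21  — RAW R1: wait I3 write@12
I6  is:22  ro:23  ex:30  wr:31  — struct: DivU busy until I5 writes@21
I7  is:23  ro:24  ex:25  wr:26
I8  is:32  ro:33  ex:34  wr:35  — WAW R5: wait I6 write@31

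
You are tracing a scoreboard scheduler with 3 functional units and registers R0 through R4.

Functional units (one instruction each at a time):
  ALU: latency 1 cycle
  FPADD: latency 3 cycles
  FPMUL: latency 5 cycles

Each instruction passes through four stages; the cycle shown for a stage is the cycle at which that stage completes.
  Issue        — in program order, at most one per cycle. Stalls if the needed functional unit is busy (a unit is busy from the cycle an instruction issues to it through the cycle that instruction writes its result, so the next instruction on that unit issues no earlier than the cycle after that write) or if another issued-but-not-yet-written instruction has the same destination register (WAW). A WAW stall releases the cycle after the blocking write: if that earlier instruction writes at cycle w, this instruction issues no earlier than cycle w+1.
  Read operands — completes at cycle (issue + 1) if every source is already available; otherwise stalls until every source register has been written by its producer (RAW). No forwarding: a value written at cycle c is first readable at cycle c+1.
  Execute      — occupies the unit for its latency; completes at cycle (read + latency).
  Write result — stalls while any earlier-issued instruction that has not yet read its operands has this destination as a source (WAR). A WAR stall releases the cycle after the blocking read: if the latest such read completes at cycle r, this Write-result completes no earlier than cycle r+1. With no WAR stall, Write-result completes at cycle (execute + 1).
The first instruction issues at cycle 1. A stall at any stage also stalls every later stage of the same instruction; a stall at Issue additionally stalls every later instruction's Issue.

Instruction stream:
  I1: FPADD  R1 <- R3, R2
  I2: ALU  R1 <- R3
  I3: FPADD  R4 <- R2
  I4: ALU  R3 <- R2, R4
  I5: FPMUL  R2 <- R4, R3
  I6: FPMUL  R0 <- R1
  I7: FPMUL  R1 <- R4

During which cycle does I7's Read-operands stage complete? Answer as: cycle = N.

I1: IS=1 RO=2 EX=5 WR=6
I2: IS=7 RO=8 EX=9 WR=10  [WAW R1: wait I1 write@6]
I3: IS=8 RO=9 EX=12 WR=13
I4: IS=11 RO=14 EX=15 WR=16  [struct: ALU busy until I2 writes@10; RAW R4: wait I3 write@13]
I5: IS=12 RO=17 EX=22 WR=23  [RAW R3: wait I4 write@16]
I6: IS=24 RO=25 EX=30 WR=31  [struct: FPMUL busy until I5 writes@23]
I7: IS=32 RO=33 EX=38 WR=39  [struct: FPMUL busy until I6 writes@31]

cycle = 33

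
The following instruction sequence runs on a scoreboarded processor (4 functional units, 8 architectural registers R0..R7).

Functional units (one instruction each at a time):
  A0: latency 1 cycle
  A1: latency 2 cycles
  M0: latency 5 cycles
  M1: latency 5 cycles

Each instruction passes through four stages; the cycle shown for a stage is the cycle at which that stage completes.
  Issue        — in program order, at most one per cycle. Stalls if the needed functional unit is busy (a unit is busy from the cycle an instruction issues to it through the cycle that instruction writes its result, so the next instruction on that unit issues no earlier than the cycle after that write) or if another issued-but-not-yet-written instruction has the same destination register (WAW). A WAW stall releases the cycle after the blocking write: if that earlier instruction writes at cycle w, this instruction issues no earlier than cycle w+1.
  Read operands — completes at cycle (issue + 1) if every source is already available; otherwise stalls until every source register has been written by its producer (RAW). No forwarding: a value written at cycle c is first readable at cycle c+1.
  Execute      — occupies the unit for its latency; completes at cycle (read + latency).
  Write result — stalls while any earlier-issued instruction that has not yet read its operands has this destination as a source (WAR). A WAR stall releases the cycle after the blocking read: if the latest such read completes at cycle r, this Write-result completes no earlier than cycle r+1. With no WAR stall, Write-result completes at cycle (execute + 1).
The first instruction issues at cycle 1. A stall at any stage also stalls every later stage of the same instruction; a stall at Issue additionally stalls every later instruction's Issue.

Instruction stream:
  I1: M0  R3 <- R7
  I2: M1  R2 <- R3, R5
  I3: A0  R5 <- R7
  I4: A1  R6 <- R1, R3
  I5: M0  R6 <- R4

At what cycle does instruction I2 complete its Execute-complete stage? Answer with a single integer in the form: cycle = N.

cycle = 14

[1] I1 dispatched to M0
[2] I1 operands ready, I2 dispatched to M1
[3] I3 dispatched to A0
[4] I3 operands ready, I4 dispatched to A1
[5] I3 complete
[7] I1 complete
[8] R3←I1
[9] I2 operands ready, I4 operands ready
[10] R5←I3
[11] I4 complete
[12] R6←I4
[13] I5 dispatched to M0
[14] I2 complete, I5 operands ready
[15] R2←I2
[19] I5 complete
[20] R6←I5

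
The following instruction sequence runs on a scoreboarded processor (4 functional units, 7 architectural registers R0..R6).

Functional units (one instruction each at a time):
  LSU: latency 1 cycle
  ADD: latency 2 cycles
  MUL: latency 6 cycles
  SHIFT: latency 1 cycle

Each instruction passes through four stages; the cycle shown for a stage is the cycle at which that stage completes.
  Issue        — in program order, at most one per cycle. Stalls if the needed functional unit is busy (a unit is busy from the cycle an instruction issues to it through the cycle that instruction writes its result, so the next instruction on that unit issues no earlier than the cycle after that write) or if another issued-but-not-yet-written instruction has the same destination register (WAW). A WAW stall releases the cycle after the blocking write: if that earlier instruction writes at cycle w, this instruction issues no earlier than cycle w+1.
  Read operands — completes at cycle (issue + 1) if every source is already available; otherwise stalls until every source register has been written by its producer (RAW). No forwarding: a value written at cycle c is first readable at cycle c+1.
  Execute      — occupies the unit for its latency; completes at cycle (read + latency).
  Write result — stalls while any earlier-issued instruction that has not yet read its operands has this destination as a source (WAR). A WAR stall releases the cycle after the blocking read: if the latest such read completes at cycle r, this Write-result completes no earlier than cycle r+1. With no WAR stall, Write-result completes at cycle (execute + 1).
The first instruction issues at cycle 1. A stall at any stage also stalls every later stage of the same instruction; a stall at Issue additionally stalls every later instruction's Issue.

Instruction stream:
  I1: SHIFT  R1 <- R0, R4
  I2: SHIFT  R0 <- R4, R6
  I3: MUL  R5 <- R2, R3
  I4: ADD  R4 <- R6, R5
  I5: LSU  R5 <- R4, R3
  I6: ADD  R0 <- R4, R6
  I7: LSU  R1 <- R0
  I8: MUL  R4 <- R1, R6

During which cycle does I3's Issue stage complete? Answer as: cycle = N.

cycle = 6

  I1 | 1 | 2 | 3 | 4
  I2 | 5 | 6 | 7 | 8   struct: SHIFT busy until I1 writes@4
  I3 | 6 | 7 | 13 | 14
  I4 | 7 | 15 | 17 | 18   RAW R5: wait I3 write@14
  I5 | 15 | 19 | 20 | 21   WAW R5: wait I3 write@14 · RAW R4: wait I4 write@18
  I6 | 19 | 20 | 22 | 23   struct: ADD busy until I4 writes@18
  I7 | 22 | 24 | 25 | 26   struct: LSU busy until I5 writes@21 · RAW R0: wait I6 write@23
  I8 | 23 | 27 | 33 | 34   RAW R1: wait I7 write@26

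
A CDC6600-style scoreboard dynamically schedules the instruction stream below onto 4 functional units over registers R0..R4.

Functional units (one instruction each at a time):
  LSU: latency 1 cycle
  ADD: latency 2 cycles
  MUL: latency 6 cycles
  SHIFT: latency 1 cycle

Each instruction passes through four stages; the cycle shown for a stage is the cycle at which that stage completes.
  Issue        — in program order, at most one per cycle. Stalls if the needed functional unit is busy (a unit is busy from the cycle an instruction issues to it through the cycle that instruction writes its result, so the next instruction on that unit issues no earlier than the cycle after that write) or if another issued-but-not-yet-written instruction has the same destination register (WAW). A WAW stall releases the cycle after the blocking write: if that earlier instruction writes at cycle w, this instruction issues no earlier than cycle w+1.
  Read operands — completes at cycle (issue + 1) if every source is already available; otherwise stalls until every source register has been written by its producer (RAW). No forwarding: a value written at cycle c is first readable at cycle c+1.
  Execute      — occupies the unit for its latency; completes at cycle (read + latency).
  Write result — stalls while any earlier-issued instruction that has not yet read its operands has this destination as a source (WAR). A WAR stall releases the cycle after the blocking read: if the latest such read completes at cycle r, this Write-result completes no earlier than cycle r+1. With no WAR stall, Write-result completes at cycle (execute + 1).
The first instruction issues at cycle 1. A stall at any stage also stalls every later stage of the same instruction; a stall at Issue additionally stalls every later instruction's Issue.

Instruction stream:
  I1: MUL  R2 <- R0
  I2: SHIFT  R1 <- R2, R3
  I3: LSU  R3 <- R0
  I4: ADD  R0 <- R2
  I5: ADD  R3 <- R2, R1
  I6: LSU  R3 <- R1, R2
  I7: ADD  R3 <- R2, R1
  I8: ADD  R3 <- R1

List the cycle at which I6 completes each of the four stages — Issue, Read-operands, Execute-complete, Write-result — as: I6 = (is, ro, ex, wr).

I6 = (19, 20, 21, 22)

I1  is:1  ro:2  ex:8  wr:9
I2  is:2  ro:10  ex:11  wr:12  — RAW R2: wait I1 write@9
I3  is:3  ro:4  ex:5  wr:11  — WAR R3: wait I2 read@10
I4  is:4  ro:10  ex:12  wr:13  — RAW R2: wait I1 write@9
I5  is:14  ro:15  ex:17  wr:18  — struct: ADD busy until I4 writes@13
I6  is:19  ro:20  ex:21  wr:22  — WAW R3: wait I5 write@18
I7  is:23  ro:24  ex:26  wr:27  — WAW R3: wait I6 write@22
I8  is:28  ro:29  ex:31  wr:32  — struct: ADD busy until I7 writes@27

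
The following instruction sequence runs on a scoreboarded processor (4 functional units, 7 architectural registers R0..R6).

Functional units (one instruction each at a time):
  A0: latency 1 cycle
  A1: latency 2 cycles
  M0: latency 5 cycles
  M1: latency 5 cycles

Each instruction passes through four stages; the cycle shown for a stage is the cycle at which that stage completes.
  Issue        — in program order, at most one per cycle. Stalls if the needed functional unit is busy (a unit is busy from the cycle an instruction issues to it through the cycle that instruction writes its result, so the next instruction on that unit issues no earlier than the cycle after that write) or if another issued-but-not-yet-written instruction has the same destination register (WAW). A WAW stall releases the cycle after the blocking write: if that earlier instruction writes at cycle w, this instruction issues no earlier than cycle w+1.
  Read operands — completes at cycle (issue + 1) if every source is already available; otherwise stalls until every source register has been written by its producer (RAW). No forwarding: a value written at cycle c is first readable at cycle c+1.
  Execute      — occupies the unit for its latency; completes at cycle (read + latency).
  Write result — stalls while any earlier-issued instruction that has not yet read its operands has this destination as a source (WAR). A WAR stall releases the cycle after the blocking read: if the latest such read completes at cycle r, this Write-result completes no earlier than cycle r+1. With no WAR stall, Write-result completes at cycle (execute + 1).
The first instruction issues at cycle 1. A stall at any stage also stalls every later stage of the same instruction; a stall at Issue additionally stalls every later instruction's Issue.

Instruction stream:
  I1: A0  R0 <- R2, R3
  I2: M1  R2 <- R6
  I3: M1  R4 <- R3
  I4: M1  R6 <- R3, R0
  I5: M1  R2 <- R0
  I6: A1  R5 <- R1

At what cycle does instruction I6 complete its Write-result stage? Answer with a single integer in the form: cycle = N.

cycle 1: issue I1 (A0)
cycle 2: I1 read-ops, issue I2 (M1)
cycle 3: I1 finished on A0, I2 read-ops
cycle 4: I1→R0
cycle 8: I2 finished on M1
cycle 9: I2→R2
cycle 10: issue I3 (M1)
cycle 11: I3 read-ops
cycle 16: I3 finished on M1
cycle 17: I3→R4
cycle 18: issue I4 (M1)
cycle 19: I4 read-ops
cycle 24: I4 finished on M1
cycle 25: I4→R6
cycle 26: issue I5 (M1)
cycle 27: I5 read-ops, issue I6 (A1)
cycle 28: I6 read-ops
cycle 30: I6 finished on A1
cycle 31: I6→R5
cycle 32: I5 finished on M1
cycle 33: I5→R2

cycle = 31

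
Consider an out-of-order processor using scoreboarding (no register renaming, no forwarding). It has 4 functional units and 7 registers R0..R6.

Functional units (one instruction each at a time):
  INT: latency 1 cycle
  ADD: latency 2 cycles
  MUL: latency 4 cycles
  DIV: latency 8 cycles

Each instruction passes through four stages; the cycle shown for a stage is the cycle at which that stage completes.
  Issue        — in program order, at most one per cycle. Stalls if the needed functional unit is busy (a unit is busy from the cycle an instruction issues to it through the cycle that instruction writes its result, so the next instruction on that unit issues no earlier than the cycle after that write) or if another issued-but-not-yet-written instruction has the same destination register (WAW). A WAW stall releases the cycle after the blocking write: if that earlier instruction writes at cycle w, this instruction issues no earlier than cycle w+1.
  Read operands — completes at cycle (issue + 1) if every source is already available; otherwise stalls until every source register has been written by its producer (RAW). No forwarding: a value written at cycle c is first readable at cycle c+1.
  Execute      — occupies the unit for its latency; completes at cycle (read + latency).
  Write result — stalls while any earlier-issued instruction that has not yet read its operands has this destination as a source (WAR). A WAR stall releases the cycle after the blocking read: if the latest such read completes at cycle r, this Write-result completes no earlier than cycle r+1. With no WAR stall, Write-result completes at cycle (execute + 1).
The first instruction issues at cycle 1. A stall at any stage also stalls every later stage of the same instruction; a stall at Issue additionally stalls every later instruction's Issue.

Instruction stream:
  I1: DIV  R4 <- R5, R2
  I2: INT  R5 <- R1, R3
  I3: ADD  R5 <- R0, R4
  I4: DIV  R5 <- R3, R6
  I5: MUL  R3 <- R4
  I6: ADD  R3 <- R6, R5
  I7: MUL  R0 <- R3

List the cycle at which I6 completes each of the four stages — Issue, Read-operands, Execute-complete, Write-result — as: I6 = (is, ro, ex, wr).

I1: IS=1 RO=2 EX=10 WR=11
I2: IS=2 RO=3 EX=4 WR=5
I3: IS=6 RO=12 EX=14 WR=15  [WAW R5: wait I2 write@5; RAW R4: wait I1 write@11]
I4: IS=16 RO=17 EX=25 WR=26  [WAW R5: wait I3 write@15]
I5: IS=17 RO=18 EX=22 WR=23
I6: IS=24 RO=27 EX=29 WR=30  [WAW R3: wait I5 write@23; RAW R5: wait I4 write@26]
I7: IS=25 RO=31 EX=35 WR=36  [RAW R3: wait I6 write@30]

I6 = (24, 27, 29, 30)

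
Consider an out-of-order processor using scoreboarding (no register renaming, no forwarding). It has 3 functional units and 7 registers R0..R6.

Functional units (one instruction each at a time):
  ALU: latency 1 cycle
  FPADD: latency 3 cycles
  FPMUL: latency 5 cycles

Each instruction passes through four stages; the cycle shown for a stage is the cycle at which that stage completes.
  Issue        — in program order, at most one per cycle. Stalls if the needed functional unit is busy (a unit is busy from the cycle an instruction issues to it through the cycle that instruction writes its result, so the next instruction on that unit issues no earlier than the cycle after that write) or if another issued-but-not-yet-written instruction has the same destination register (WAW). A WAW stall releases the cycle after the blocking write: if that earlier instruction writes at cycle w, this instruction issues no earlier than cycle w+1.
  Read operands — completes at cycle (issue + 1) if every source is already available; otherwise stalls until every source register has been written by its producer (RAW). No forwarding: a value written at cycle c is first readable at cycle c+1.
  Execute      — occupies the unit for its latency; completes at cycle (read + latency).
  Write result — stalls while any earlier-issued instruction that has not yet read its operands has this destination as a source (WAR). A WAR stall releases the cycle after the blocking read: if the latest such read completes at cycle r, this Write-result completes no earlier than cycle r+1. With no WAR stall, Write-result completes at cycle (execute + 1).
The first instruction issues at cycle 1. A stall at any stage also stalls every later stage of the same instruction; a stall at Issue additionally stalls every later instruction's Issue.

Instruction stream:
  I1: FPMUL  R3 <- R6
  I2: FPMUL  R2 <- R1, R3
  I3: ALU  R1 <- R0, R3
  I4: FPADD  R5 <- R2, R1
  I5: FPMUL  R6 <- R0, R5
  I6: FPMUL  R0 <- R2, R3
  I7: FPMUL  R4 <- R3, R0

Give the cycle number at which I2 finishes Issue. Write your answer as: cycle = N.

cycle = 9

t=1  I1 dispatched to FPMUL
t=2  I1 operands ready
t=7  I1 complete
t=8  R3←I1
t=9  I2 dispatched to FPMUL
t=10  I2 operands ready | I3 dispatched to ALU
t=11  I3 operands ready | I4 dispatched to FPADD
t=12  I3 complete
t=13  R1←I3
t=15  I2 complete
t=16  R2←I2
t=17  I4 operands ready | I5 dispatched to FPMUL
t=20  I4 complete
t=21  R5←I4
t=22  I5 operands ready
t=27  I5 complete
t=28  R6←I5
t=29  I6 dispatched to FPMUL
t=30  I6 operands ready
t=35  I6 complete
t=36  R0←I6
t=37  I7 dispatched to FPMUL
t=38  I7 operands ready
t=43  I7 complete
t=44  R4←I7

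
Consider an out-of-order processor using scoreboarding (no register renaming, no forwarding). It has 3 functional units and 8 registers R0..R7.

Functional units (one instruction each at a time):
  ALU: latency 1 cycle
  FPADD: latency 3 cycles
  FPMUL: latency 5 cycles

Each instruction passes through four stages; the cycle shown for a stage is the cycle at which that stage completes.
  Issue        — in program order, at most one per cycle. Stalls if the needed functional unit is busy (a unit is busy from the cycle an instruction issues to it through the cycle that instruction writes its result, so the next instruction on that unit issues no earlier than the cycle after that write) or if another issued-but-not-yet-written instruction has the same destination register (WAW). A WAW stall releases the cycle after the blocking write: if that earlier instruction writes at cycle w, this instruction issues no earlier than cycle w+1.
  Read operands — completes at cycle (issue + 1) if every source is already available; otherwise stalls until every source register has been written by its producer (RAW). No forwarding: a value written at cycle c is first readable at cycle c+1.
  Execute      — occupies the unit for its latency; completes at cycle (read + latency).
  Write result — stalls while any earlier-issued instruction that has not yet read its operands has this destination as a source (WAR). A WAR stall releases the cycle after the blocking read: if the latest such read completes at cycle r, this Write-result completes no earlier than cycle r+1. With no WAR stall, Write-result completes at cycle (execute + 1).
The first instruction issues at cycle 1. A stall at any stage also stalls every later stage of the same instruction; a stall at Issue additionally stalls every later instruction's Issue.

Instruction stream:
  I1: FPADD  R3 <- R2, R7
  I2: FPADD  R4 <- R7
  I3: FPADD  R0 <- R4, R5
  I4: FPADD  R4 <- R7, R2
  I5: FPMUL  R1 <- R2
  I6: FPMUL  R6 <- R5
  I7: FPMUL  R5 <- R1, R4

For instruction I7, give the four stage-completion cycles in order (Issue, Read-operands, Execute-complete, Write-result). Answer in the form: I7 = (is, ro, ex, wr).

I7 = (36, 37, 42, 43)

1) issue 1, read 2, done 5, write 6
2) issue 7, read 8, done 11, write 12  <struct: FPADD busy until I1 writes@6>
3) issue 13, read 14, done 17, write 18  <struct: FPADD busy until I2 writes@12>
4) issue 19, read 20, done 23, write 24  <struct: FPADD busy until I3 writes@18>
5) issue 20, read 21, done 26, write 27
6) issue 28, read 29, done 34, write 35  <struct: FPMUL busy until I5 writes@27>
7) issue 36, read 37, done 42, write 43  <struct: FPMUL busy until I6 writes@35>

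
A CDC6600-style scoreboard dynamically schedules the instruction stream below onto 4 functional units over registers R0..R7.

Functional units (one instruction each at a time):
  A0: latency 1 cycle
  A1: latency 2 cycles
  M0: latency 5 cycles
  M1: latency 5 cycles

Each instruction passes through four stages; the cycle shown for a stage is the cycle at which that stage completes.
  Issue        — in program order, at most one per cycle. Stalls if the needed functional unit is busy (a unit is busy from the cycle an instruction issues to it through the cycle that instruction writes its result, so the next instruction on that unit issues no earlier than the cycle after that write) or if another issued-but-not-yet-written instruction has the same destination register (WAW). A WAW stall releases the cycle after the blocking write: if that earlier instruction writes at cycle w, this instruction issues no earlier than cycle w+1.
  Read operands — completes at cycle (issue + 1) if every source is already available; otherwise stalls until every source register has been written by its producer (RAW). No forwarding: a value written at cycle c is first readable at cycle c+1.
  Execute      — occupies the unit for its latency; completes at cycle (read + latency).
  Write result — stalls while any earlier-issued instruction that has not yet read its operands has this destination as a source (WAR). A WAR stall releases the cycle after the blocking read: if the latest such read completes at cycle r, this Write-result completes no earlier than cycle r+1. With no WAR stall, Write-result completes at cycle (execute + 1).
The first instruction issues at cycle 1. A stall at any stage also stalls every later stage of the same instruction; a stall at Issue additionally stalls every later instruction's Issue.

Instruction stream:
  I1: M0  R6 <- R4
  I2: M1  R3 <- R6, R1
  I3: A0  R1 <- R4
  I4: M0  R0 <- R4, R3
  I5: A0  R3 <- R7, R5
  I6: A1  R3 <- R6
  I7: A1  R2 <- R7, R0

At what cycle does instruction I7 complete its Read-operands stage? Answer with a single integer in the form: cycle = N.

t=1  I1→M0
t=2  I1 RO; I2→M1
t=3  I3→A0
t=4  I3 RO
t=5  I3 EX
t=7  I1 EX
t=8  I1 WR R6
t=9  I2 RO; I4→M0
t=10  I3 WR R1
t=14  I2 EX
t=15  I2 WR R3
t=16  I4 RO; I5→A0
t=17  I5 RO
t=18  I5 EX
t=19  I5 WR R3
t=20  I6→A1
t=21  I4 EX; I6 RO
t=22  I4 WR R0
t=23  I6 EX
t=24  I6 WR R3
t=25  I7→A1
t=26  I7 RO
t=28  I7 EX
t=29  I7 WR R2

cycle = 26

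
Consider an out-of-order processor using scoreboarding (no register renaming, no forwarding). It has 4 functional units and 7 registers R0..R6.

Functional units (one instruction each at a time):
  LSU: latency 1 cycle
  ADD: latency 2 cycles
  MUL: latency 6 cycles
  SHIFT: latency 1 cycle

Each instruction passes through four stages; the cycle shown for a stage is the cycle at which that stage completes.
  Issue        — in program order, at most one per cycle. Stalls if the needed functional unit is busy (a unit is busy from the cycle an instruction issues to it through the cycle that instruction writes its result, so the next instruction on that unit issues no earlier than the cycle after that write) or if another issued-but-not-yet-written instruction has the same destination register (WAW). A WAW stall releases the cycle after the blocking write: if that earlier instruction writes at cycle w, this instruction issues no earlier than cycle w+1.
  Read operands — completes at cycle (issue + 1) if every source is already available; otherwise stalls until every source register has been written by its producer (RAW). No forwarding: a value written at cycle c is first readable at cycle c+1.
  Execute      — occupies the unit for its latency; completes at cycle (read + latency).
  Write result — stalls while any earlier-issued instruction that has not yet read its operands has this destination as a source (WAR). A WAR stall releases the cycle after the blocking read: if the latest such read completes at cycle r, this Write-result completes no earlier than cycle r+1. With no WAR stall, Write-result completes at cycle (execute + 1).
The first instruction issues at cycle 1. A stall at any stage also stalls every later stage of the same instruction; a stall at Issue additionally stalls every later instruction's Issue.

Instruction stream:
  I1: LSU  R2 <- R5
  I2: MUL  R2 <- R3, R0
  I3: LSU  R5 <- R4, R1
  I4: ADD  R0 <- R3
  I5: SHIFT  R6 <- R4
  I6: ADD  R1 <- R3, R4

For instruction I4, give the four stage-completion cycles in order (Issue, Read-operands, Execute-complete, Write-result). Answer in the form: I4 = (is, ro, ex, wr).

  I1 | 1 | 2 | 3 | 4
  I2 | 5 | 6 | 12 | 13   WAW R2: wait I1 write@4
  I3 | 6 | 7 | 8 | 9
  I4 | 7 | 8 | 10 | 11
  I5 | 8 | 9 | 10 | 11
  I6 | 12 | 13 | 15 | 16   struct: ADD busy until I4 writes@11

I4 = (7, 8, 10, 11)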